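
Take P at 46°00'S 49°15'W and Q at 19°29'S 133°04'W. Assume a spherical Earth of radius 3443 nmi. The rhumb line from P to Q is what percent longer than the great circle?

3.2%

Great circle: σ = 1.2551 rad → d_gc = Rσ = 4321.4 nmi
Rhumb: Δφ = +0.4628, Δλ = -1.4629, Δψ = +0.5595, q = Δφ/Δψ = 0.8272 → d_rh = R√(Δφ²+q²Δλ²) = 4460.7 nmi
Excess = (4460.7 − 4321.4) / 4321.4 = 139.3 / 4321.4 = 3.22% ≈ 3.2%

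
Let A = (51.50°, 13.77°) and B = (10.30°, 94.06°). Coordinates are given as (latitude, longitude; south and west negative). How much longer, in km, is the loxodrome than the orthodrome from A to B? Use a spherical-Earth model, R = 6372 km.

234 km

Great circle: cos σ = sin φ₁ sin φ₂ + cos φ₁ cos φ₂ cos Δλ,  σ = 1.3251 rad → d_gc = 8443.5 km
Rhumb line: Δψ = -0.8713, q = Δφ/Δψ = 0.8253, d_rh = R√(Δφ²+q²Δλ²) = 8677.4 km
Excess = 8677.4 − 8443.5 = 233.9 ≈ 234 km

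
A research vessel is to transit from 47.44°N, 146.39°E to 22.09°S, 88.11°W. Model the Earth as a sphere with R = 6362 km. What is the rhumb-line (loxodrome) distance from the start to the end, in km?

Rhumb course C = atan2(Δλ, Δψ) with Δψ = ln[tan(π/4+φ₂/2)/tan(π/4+φ₁/2)] = -1.3384, Δλ = +2.1904 → C = 121.43°
d = R·|Δφ| / |cos C| = 6362·1.21353 / 0.52140 = 14807 km

14807 km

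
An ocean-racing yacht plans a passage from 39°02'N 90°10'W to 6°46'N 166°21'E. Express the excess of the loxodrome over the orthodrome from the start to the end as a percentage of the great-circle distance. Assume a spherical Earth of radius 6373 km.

Great circle: σ = 1.6766 rad → d_gc = Rσ = 10685.3 km
Rhumb: Δφ = -0.5632, Δλ = -1.8061, Δψ = -0.6227, q = Δφ/Δψ = 0.9044 → d_rh = R√(Δφ²+q²Δλ²) = 11011.8 km
Excess = (11011.8 − 10685.3) / 10685.3 = 326.5 / 10685.3 = 3.06% ≈ 3.1%

3.1%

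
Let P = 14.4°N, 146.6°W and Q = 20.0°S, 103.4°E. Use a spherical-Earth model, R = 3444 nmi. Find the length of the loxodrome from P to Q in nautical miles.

6824 nmi

Δψ = ln[tan(π/4+φ₂/2)/tan(π/4+φ₁/2)] = -0.6104;  Δφ = -0.6004 rad,  Δλ = -1.9199 rad
q = Δφ/Δψ = 0.9836
d = R·√(Δφ² + q²Δλ²) = 3444·1.98155 = 6824 nmi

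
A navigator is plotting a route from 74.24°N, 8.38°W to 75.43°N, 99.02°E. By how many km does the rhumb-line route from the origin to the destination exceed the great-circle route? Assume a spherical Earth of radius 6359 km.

417 km

Great circle: cos σ = sin φ₁ sin φ₂ + cos φ₁ cos φ₂ cos Δλ,  σ = 0.4250 rad → d_gc = 2702.8 km
Rhumb line: Δψ = +0.0794, q = Δφ/Δψ = 0.2615, d_rh = R√(Δφ²+q²Δλ²) = 3119.4 km
Excess = 3119.4 − 2702.8 = 416.6 ≈ 417 km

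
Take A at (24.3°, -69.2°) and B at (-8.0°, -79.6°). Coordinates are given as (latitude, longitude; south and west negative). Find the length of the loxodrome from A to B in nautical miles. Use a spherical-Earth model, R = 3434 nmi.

2029 nmi

Δψ = ln[tan(π/4+φ₂/2)/tan(π/4+φ₁/2)] = -0.5775;  Δφ = -0.5637 rad,  Δλ = -0.1815 rad
q = Δφ/Δψ = 0.9761
d = R·√(Δφ² + q²Δλ²) = 3434·0.59093 = 2029 nmi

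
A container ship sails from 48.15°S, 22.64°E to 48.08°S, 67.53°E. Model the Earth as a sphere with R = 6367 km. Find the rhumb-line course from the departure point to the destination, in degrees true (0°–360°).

89.9°

Meridional parts: M(φ₁)=-0.9614, M(φ₂)=-0.9596 → ΔM = +0.0018;  Δλ = +0.7835 rad
tan C = Δλ / ΔM = +428.1464 → C = 89.87°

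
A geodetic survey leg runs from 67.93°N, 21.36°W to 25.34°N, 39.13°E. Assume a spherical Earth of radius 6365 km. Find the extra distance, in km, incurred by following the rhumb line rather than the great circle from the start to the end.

170 km

Great circle: cos σ = sin φ₁ sin φ₂ + cos φ₁ cos φ₂ cos Δλ,  σ = 0.9717 rad → d_gc = 6184.8 km
Rhumb line: Δψ = -1.1773, q = Δφ/Δψ = 0.6314, d_rh = R√(Δφ²+q²Δλ²) = 6355.2 km
Excess = 6355.2 − 6184.8 = 170.4 ≈ 170 km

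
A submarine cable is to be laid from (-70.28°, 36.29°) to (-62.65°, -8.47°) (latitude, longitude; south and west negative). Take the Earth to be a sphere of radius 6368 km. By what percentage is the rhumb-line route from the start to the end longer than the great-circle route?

2.2%

Great circle: σ = 0.3295 rad → d_gc = Rσ = 2098.3 km
Rhumb: Δφ = +0.1332, Δλ = -0.7812, Δψ = +0.3364, q = Δφ/Δψ = 0.3959 → d_rh = R√(Δφ²+q²Δλ²) = 2144.2 km
Excess = (2144.2 − 2098.3) / 2098.3 = 45.9 / 2098.3 = 2.19% ≈ 2.2%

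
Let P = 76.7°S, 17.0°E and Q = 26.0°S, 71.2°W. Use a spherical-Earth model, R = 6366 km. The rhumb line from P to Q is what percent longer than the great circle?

6.9%

Great circle: σ = 1.1229 rad → d_gc = Rσ = 7148.1 km
Rhumb: Δφ = +0.8849, Δλ = -1.5394, Δψ = +1.6789, q = Δφ/Δψ = 0.5271 → d_rh = R√(Δφ²+q²Δλ²) = 7642.7 km
Excess = (7642.7 − 7148.1) / 7148.1 = 494.6 / 7148.1 = 6.92% ≈ 6.9%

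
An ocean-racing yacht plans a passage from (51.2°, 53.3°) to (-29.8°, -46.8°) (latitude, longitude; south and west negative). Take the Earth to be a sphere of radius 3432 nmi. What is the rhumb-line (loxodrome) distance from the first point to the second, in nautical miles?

Δψ = ln[tan(π/4+φ₂/2)/tan(π/4+φ₁/2)] = -1.5890;  Δφ = -1.4137 rad,  Δλ = -1.7471 rad
q = Δφ/Δψ = 0.8897
d = R·√(Δφ² + q²Δλ²) = 3432·2.10113 = 7211 nmi

7211 nmi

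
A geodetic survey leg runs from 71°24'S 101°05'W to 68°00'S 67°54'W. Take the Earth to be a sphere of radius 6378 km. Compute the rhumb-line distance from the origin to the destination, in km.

1333 km

Δψ = ln[tan(π/4+φ₂/2)/tan(π/4+φ₁/2)] = +0.1714;  Δφ = +0.0593 rad,  Δλ = +0.5792 rad
q = Δφ/Δψ = 0.3461
d = R·√(Δφ² + q²Δλ²) = 6378·0.20907 = 1333 km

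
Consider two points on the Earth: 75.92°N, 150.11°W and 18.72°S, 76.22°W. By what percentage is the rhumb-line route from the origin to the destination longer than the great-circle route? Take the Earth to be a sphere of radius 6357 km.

2.8%

Great circle: σ = 1.8208 rad → d_gc = Rσ = 11574.6 km
Rhumb: Δφ = -1.6518, Δλ = +1.2896, Δψ = -2.4243, q = Δφ/Δψ = 0.6814 → d_rh = R√(Δφ²+q²Δλ²) = 11893.7 km
Excess = (11893.7 − 11574.6) / 11574.6 = 319.1 / 11574.6 = 2.76% ≈ 2.8%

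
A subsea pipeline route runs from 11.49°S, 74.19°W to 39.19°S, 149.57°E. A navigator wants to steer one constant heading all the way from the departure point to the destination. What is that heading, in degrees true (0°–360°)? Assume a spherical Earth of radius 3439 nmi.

257.1°

Δψ = ln[tan(π/4+φ₂/2)/tan(π/4+φ₁/2)] = -0.5427
Δλ = -2.3778 rad (taken the short way round)
course = atan2(Δλ, Δψ) = 257.14°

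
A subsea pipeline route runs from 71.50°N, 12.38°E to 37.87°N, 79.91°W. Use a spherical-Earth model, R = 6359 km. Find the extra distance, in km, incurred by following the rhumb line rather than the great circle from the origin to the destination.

Great circle: cos σ = sin φ₁ sin φ₂ + cos φ₁ cos φ₂ cos Δλ,  σ = 0.9617 rad → d_gc = 6115.3 km
Rhumb line: Δψ = -1.0998, q = Δφ/Δψ = 0.5337, d_rh = R√(Δφ²+q²Δλ²) = 6619.4 km
Excess = 6619.4 − 6115.3 = 504.1 ≈ 504 km

504 km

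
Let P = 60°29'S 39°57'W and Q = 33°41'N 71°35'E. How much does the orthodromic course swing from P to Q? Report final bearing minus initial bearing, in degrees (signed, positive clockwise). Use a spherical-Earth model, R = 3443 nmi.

At departure: θ₁ = atan2(sin Δλ cos φ₂, cos φ₁ sin φ₂ − sin φ₁ cos φ₂ cos Δλ) = 89.45°
At arrival: θ₂ = atan2(sin Δλ cos φ₁, −cos φ₂ sin φ₁ + sin φ₂ cos φ₁ cos Δλ) = 36.30°
Δθ = θ₂ − θ₁ = -53.1°

-53.1°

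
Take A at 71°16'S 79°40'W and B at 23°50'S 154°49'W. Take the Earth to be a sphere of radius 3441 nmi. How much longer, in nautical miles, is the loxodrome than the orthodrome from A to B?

Great circle: cos σ = sin φ₁ sin φ₂ + cos φ₁ cos φ₂ cos Δλ,  σ = 1.0951 rad → d_gc = 3768.2 nmi
Rhumb line: Δψ = +1.3736, q = Δφ/Δψ = 0.6027, d_rh = R√(Δφ²+q²Δλ²) = 3938.8 nmi
Excess = 3938.8 − 3768.2 = 170.6 ≈ 171 nmi

171 nmi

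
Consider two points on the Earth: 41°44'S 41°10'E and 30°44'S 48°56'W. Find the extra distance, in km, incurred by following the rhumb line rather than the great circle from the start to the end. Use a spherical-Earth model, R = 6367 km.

344 km

Great circle: cos σ = sin φ₁ sin φ₂ + cos φ₁ cos φ₂ cos Δλ,  σ = 1.2249 rad → d_gc = 7798.8 km
Rhumb line: Δψ = +0.2388, q = Δφ/Δψ = 0.8040, d_rh = R√(Δφ²+q²Δλ²) = 8142.6 km
Excess = 8142.6 − 7798.8 = 343.8 ≈ 344 km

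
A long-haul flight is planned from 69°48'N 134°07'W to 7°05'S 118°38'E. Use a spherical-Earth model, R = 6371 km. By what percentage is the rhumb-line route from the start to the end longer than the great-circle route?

6.7%

Great circle: σ = 1.7899 rad → d_gc = Rσ = 11403.4 km
Rhumb: Δφ = -1.3419, Δλ = -1.8719, Δψ = -1.8492, q = Δφ/Δψ = 0.7256 → d_rh = R√(Δφ²+q²Δλ²) = 12164.5 km
Excess = (12164.5 − 11403.4) / 11403.4 = 761.1 / 11403.4 = 6.67% ≈ 6.7%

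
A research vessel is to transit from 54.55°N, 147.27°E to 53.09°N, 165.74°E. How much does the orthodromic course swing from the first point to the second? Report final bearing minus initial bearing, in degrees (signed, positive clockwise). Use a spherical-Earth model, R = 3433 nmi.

+15.0°

At departure: θ₁ = atan2(sin Δλ cos φ₂, cos φ₁ sin φ₂ − sin φ₁ cos φ₂ cos Δλ) = 90.08°
At arrival: θ₂ = atan2(sin Δλ cos φ₁, −cos φ₂ sin φ₁ + sin φ₂ cos φ₁ cos Δλ) = 105.04°
Δθ = θ₂ − θ₁ = +15.0°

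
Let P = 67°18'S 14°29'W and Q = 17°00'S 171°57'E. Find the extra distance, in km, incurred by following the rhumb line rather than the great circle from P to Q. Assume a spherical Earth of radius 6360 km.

3507 km

Great circle: cos σ = sin φ₁ sin φ₂ + cos φ₁ cos φ₂ cos Δλ,  σ = 1.6679 rad → d_gc = 10608.13 km
Rhumb line: Δψ = +1.3046, q = Δφ/Δψ = 0.6729, d_rh = R√(Δφ²+q²Δλ²) = 14115.61 km
Excess = 14115.61 − 10608.13 = 3507.48 ≈ 3507 km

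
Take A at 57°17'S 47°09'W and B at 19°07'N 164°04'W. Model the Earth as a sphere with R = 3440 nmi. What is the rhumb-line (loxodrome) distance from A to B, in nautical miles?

Δψ = ln[tan(π/4+φ₂/2)/tan(π/4+φ₁/2)] = +1.5658;  Δφ = +1.3334 rad,  Δλ = -2.0406 rad
q = Δφ/Δψ = 0.8516
d = R·√(Δφ² + q²Δλ²) = 3440·2.19039 = 7535 nmi

7535 nmi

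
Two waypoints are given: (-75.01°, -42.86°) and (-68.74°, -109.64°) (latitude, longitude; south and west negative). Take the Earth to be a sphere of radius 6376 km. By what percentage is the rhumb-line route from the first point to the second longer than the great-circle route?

Great circle: σ = 0.3563 rad → d_gc = Rσ = 2271.5 km
Rhumb: Δφ = +0.1094, Δλ = -1.1655, Δψ = +0.3553, q = Δφ/Δψ = 0.3080 → d_rh = R√(Δφ²+q²Δλ²) = 2393.0 km
Excess = (2393.0 − 2271.5) / 2271.5 = 121.5 / 2271.5 = 5.349% ≈ 5.3%

5.3%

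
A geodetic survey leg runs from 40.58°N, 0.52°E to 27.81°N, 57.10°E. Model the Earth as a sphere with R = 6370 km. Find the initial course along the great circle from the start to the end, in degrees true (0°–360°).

87.1°

θ = atan2( sin Δλ·cos φ₂ ,  cos φ₁ sin φ₂ − sin φ₁ cos φ₂ cos Δλ )
  = atan2(+0.7383, +0.0374) = 87.10°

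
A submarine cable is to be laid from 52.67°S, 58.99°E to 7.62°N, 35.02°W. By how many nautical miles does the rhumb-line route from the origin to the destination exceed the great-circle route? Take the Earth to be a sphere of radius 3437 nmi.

158 nmi

Great circle: cos σ = sin φ₁ sin φ₂ + cos φ₁ cos φ₂ cos Δλ,  σ = 1.7188 rad → d_gc = 5907.5 nmi
Rhumb line: Δψ = +1.2187, q = Δφ/Δψ = 0.8634, d_rh = R√(Δφ²+q²Δλ²) = 6065.4 nmi
Excess = 6065.4 − 5907.5 = 157.9 ≈ 158 nmi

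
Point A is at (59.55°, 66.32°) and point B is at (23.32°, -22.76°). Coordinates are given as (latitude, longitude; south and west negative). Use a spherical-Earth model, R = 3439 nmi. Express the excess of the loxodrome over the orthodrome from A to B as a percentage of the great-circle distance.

Great circle: σ = 1.2146 rad → d_gc = Rσ = 4176.9 nmi
Rhumb: Δφ = -0.6323, Δλ = -1.5547, Δψ = -0.8826, q = Δφ/Δψ = 0.7164 → d_rh = R√(Δφ²+q²Δλ²) = 4404.8 nmi
Excess = (4404.8 − 4176.9) / 4176.9 = 227.9 / 4176.9 = 5.46% ≈ 5.5%

5.5%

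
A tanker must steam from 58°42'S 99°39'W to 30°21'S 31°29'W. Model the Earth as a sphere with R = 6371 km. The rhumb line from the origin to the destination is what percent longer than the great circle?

Great circle: σ = 0.9292 rad → d_gc = Rσ = 5919.9 km
Rhumb: Δφ = +0.4948, Δλ = +1.1897, Δψ = +0.7161, q = Δφ/Δψ = 0.6910 → d_rh = R√(Δφ²+q²Δλ²) = 6113.1 km
Excess = (6113.1 − 5919.9) / 5919.9 = 193.2 / 5919.9 = 3.26% ≈ 3.3%

3.3%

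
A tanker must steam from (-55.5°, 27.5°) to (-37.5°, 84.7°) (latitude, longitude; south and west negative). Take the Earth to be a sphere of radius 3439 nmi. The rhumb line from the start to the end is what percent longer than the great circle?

2.3%

Great circle: σ = 0.7301 rad → d_gc = Rσ = 2510.8 nmi
Rhumb: Δφ = +0.3142, Δλ = +0.9983, Δψ = +0.4626, q = Δφ/Δψ = 0.6791 → d_rh = R√(Δφ²+q²Δλ²) = 2569.8 nmi
Excess = (2569.8 − 2510.8) / 2510.8 = 59.0 / 2510.8 = 2.3498% ≈ 2.3%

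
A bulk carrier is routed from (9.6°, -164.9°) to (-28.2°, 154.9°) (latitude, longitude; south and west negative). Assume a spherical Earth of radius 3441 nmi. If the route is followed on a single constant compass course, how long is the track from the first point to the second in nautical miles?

3258 nmi

Δψ = ln[tan(π/4+φ₂/2)/tan(π/4+φ₁/2)] = -0.6817;  Δφ = -0.6597 rad,  Δλ = -0.7016 rad
q = Δφ/Δψ = 0.9678
d = R·√(Δφ² + q²Δλ²) = 3441·0.94674 = 3258 nmi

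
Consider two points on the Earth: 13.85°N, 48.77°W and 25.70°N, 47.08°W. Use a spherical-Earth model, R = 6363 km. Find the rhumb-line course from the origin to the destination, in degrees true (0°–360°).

7.6°

Δψ = ln[tan(π/4+φ₂/2)/tan(π/4+φ₁/2)] = +0.2203
Δλ = +0.0295 rad (taken the short way round)
course = atan2(Δλ, Δψ) = 7.63°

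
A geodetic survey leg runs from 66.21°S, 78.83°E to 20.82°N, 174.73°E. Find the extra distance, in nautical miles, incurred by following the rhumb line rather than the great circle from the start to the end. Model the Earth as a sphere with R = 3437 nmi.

Great circle: cos σ = sin φ₁ sin φ₂ + cos φ₁ cos φ₂ cos Δλ,  σ = 1.9433 rad → d_gc = 6679.3 nmi
Rhumb line: Δψ = +1.9292, q = Δφ/Δψ = 0.7873, d_rh = R√(Δφ²+q²Δλ²) = 6911.6 nmi
Excess = 6911.6 − 6679.3 = 232.3 ≈ 232 nmi

232 nmi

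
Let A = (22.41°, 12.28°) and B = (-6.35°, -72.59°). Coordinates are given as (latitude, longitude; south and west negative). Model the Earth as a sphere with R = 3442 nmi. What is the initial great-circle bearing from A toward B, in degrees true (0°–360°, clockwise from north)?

262.2°

θ = atan2( sin Δλ·cos φ₂ ,  cos φ₁ sin φ₂ − sin φ₁ cos φ₂ cos Δλ )
  = atan2(-0.9899, -0.1361) = 262.17°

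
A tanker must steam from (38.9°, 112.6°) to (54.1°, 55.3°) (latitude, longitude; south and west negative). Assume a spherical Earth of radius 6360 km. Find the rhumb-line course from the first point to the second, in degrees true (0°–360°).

Meridional parts: M(φ₁)=+0.7380, M(φ₂)=+1.1272 → ΔM = +0.3891;  Δλ = -1.0001 rad
tan C = Δλ / ΔM = -2.5702 → C = 291.26°

291.3°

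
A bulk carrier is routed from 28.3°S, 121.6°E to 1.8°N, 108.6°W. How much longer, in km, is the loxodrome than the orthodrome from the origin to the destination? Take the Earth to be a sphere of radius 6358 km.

330 km

Great circle: cos σ = sin φ₁ sin φ₂ + cos φ₁ cos φ₂ cos Δλ,  σ = 2.1873 rad → d_gc = 13907.1 km
Rhumb line: Δψ = +0.5468, q = Δφ/Δψ = 0.9608, d_rh = R√(Δφ²+q²Δλ²) = 14237.0 km
Excess = 14237.0 − 13907.1 = 329.9 ≈ 330 km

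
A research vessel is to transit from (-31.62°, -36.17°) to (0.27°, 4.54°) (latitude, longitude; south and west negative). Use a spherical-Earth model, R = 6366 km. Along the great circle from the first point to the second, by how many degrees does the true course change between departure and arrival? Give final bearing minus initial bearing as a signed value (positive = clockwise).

At departure: θ₁ = atan2(sin Δλ cos φ₂, cos φ₁ sin φ₂ − sin φ₁ cos φ₂ cos Δλ) = 58.39°
At arrival: θ₂ = atan2(sin Δλ cos φ₁, −cos φ₂ sin φ₁ + sin φ₂ cos φ₁ cos Δλ) = 46.49°
Δθ = θ₂ − θ₁ = -11.9°

-11.9°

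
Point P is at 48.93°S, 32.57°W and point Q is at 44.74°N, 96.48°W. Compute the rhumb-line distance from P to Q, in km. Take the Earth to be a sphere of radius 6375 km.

12158 km

Rhumb course C = atan2(Δλ, Δψ) with Δψ = ln[tan(π/4+φ₂/2)/tan(π/4+φ₁/2)] = +1.8569, Δλ = -1.1154 → C = 329.01°
d = R·|Δφ| / |cos C| = 6375·1.63485 / 0.85723 = 12158 km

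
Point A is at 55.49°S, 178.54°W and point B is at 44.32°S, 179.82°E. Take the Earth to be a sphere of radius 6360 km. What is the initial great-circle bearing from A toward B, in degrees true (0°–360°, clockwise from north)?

354.0°

θ = atan2( sin Δλ·cos φ₂ ,  cos φ₁ sin φ₂ − sin φ₁ cos φ₂ cos Δλ )
  = atan2(-0.0205, +0.1935) = 353.96°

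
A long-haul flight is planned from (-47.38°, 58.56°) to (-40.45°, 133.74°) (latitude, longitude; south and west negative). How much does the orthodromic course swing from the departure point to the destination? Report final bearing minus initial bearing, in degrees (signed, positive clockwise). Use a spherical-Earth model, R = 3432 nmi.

Initial bearing θ₁ = atan2(sin Δλ cos φ₂, cos φ₁ sin φ₂ − sin φ₁ cos φ₂ cos Δλ) = 111.92°
Final bearing θ₂ = (initial bearing from the destination back to the start) + 180° = 55.64°
Δθ = θ₂ − θ₁ = -56.3°

-56.3°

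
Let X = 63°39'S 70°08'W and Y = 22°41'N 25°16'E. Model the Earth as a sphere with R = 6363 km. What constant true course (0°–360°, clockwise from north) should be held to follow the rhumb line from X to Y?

41.9°

Meridional parts: M(φ₁)=-1.4521, M(φ₂)=+0.4067 → ΔM = +1.8587;  Δλ = +1.6650 rad
tan C = Δλ / ΔM = +0.8958 → C = 41.85°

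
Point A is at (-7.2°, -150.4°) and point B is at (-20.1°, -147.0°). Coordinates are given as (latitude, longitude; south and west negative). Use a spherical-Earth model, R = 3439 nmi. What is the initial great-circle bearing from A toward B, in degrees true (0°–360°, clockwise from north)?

166.0°

N = sin Δλ·cos φ₂ = +0.0557;  D = cos φ₁ sin φ₂ − sin φ₁ cos φ₂ cos Δλ = -0.2235
initial course = atan2(N, D) = 166.00°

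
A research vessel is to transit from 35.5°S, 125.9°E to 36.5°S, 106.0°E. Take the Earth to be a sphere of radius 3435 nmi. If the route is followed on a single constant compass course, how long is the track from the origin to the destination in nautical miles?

Δψ = ln[tan(π/4+φ₂/2)/tan(π/4+φ₁/2)] = -0.0216;  Δφ = -0.0175 rad,  Δλ = -0.3473 rad
q = Δφ/Δψ = 0.8090
d = R·√(Δφ² + q²Δλ²) = 3435·0.28152 = 967 nmi

967 nmi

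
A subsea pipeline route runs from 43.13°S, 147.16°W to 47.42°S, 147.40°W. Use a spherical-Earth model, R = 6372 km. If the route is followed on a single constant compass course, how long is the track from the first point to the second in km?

477 km

Δψ = ln[tan(π/4+φ₂/2)/tan(π/4+φ₁/2)] = -0.1065;  Δφ = -0.0749 rad,  Δλ = -0.0042 rad
q = Δφ/Δψ = 0.7032
d = R·√(Δφ² + q²Δλ²) = 6372·0.07493 = 477 km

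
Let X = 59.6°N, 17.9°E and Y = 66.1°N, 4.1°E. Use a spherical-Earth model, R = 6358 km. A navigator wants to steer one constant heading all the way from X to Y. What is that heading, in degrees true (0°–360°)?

316.0°

Meridional parts: M(φ₁)=+1.3031, M(φ₂)=+1.5528 → ΔM = +0.2498;  Δλ = -0.2409 rad
tan C = Δλ / ΔM = -0.9643 → C = 316.04°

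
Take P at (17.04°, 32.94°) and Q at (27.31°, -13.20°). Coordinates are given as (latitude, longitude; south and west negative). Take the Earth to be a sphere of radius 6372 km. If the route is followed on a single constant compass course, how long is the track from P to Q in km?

Rhumb course C = atan2(Δλ, Δψ) with Δψ = ln[tan(π/4+φ₂/2)/tan(π/4+φ₁/2)] = +0.1939, Δλ = -0.8053 → C = 283.54°
d = R·|Δφ| / |cos C| = 6372·0.17925 / 0.23410 = 4879 km

4879 km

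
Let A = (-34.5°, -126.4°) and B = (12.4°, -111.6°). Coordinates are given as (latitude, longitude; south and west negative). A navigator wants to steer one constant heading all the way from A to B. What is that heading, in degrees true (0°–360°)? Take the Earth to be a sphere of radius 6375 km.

Meridional parts: M(φ₁)=-0.6422, M(φ₂)=+0.2181 → ΔM = +0.8603;  Δλ = +0.2583 rad
tan C = Δλ / ΔM = +0.3002 → C = 16.71°

16.7°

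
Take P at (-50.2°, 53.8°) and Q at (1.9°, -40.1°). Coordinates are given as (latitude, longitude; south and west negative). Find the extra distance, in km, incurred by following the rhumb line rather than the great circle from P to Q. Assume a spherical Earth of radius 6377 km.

Great circle: cos σ = sin φ₁ sin φ₂ + cos φ₁ cos φ₂ cos Δλ,  σ = 1.6398 rad → d_gc = 10457.2 km
Rhumb line: Δψ = +1.0493, q = Δφ/Δψ = 0.8666, d_rh = R√(Δφ²+q²Δλ²) = 10754.2 km
Excess = 10754.2 − 10457.2 = 297.0 ≈ 297 km

297 km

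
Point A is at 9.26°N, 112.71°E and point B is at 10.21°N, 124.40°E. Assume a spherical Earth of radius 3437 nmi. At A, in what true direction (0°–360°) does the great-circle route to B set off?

N = sin Δλ·cos φ₂ = +0.1994;  D = cos φ₁ sin φ₂ − sin φ₁ cos φ₂ cos Δλ = +0.0199
initial course = atan2(N, D) = 84.31°

84.3°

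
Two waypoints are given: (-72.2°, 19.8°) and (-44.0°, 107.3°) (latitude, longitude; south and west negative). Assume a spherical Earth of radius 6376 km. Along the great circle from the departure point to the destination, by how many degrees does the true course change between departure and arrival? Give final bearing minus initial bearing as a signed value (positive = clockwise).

-79.9°

Initial bearing θ₁ = atan2(sin Δλ cos φ₂, cos φ₁ sin φ₂ − sin φ₁ cos φ₂ cos Δλ) = 104.25°
Final bearing θ₂ = (initial bearing from the destination back to the start) + 180° = 24.32°
Δθ = θ₂ − θ₁ = -79.9°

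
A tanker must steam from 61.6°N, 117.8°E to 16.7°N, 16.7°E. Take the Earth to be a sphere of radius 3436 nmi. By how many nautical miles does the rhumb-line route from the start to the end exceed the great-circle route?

Great circle: cos σ = sin φ₁ sin φ₂ + cos φ₁ cos φ₂ cos Δλ,  σ = 1.4050 rad → d_gc = 4827.47 nmi
Rhumb line: Δψ = -1.0785, q = Δφ/Δψ = 0.7266, d_rh = R√(Δφ²+q²Δλ²) = 5163.03 nmi
Excess = 5163.03 − 4827.47 = 335.56 ≈ 336 nmi

336 nmi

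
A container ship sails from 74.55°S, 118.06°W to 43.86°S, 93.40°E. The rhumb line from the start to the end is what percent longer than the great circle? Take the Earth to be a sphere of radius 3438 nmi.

27.2%

Great circle: σ = 1.0426 rad → d_gc = Rσ = 3584.3 nmi
Rhumb: Δφ = +0.5356, Δλ = -2.5925, Δψ = +1.1442, q = Δφ/Δψ = 0.4681 → d_rh = R√(Δφ²+q²Δλ²) = 4560.9 nmi
Excess = (4560.9 − 3584.3) / 3584.3 = 976.6 / 3584.3 = 27.247% ≈ 27.2%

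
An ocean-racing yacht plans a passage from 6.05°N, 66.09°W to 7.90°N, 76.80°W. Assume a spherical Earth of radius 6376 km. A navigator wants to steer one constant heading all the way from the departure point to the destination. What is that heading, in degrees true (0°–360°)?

279.9°

Δψ = ln[tan(π/4+φ₂/2)/tan(π/4+φ₁/2)] = +0.0325
Δλ = -0.1869 rad (taken the short way round)
course = atan2(Δλ, Δψ) = 279.87°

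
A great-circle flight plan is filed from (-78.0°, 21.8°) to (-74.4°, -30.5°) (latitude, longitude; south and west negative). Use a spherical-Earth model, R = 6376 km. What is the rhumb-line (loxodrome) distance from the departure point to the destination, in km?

Rhumb course C = atan2(Δλ, Δψ) with Δψ = ln[tan(π/4+φ₂/2)/tan(π/4+φ₁/2)] = +0.2649, Δλ = -0.9128 → C = 286.18°
d = R·|Δφ| / |cos C| = 6376·0.06283 / 0.27871 = 1437 km

1437 km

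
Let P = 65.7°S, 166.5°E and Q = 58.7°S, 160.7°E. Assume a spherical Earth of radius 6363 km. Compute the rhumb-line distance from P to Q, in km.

Δψ = ln[tan(π/4+φ₂/2)/tan(π/4+φ₁/2)] = +0.2633;  Δφ = +0.1222 rad,  Δλ = -0.1012 rad
q = Δφ/Δψ = 0.4640
d = R·√(Δφ² + q²Δλ²) = 6363·0.13089 = 833 km

833 km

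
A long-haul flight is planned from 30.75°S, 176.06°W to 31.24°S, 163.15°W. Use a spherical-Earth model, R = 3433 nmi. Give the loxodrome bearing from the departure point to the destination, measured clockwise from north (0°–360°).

92.5°

Meridional parts: M(φ₁)=-0.5645, M(φ₂)=-0.5745 → ΔM = -0.0100;  Δλ = +0.2253 rad
tan C = Δλ / ΔM = -22.5848 → C = 92.54°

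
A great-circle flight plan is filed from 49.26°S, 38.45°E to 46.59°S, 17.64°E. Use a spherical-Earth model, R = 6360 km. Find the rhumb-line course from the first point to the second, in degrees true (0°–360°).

Δψ = ln[tan(π/4+φ₂/2)/tan(π/4+φ₁/2)] = +0.0696
Δλ = -0.3632 rad (taken the short way round)
course = atan2(Δλ, Δψ) = 280.84°

280.8°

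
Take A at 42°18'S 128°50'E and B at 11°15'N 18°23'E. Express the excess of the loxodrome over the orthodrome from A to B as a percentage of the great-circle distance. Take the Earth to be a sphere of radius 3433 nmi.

Great circle: σ = 1.9657 rad → d_gc = Rσ = 6748.4 nmi
Rhumb: Δφ = +0.9346, Δλ = -1.9277, Δψ = +1.0139, q = Δφ/Δψ = 0.9219 → d_rh = R√(Δφ²+q²Δλ²) = 6893.0 nmi
Excess = (6893.0 − 6748.4) / 6748.4 = 144.6 / 6748.4 = 2.14% ≈ 2.1%

2.1%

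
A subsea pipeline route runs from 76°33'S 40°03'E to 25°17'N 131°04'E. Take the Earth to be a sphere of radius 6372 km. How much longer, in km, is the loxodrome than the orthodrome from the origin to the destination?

Great circle: cos σ = sin φ₁ sin φ₂ + cos φ₁ cos φ₂ cos Δλ,  σ = 2.0033 rad → d_gc = 12764.8 km
Rhumb line: Δψ = +2.5941, q = Δφ/Δψ = 0.6851, d_rh = R√(Δφ²+q²Δλ²) = 13279.8 km
Excess = 13279.8 − 12764.8 = 515.0 ≈ 515 km

515 km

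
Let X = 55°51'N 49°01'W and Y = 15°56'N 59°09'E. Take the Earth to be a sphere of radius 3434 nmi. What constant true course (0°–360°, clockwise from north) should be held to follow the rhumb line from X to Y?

Meridional parts: M(φ₁)=+1.1804, M(φ₂)=+0.2817 → ΔM = -0.8986;  Δλ = +1.8879 rad
tan C = Δλ / ΔM = -2.1008 → C = 115.45°

115.5°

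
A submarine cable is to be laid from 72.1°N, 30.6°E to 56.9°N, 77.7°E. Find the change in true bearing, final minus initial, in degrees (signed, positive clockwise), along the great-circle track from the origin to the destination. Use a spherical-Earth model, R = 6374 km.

At departure: θ₁ = atan2(sin Δλ cos φ₂, cos φ₁ sin φ₂ − sin φ₁ cos φ₂ cos Δλ) = 103.53°
At arrival: θ₂ = atan2(sin Δλ cos φ₁, −cos φ₂ sin φ₁ + sin φ₂ cos φ₁ cos Δλ) = 146.83°
Δθ = θ₂ − θ₁ = +43.3°

+43.3°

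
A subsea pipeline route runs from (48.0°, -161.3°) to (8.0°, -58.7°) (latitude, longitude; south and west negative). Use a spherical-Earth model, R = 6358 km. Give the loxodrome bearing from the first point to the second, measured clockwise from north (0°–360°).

Δψ = ln[tan(π/4+φ₂/2)/tan(π/4+φ₁/2)] = -0.8174
Δλ = +1.7907 rad (taken the short way round)
course = atan2(Δλ, Δψ) = 114.53°

114.5°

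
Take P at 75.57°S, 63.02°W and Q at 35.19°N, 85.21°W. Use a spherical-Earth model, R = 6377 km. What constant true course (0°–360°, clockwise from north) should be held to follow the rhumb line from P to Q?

351.9°

Δψ = ln[tan(π/4+φ₂/2)/tan(π/4+φ₁/2)] = +2.7236
Δλ = -0.3873 rad (taken the short way round)
course = atan2(Δλ, Δψ) = 351.91°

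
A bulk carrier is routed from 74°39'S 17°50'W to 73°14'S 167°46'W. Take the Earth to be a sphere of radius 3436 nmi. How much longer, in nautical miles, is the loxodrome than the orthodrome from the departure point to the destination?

628 nmi

Great circle: cos σ = sin φ₁ sin φ₂ + cos φ₁ cos φ₂ cos Δλ,  σ = 0.5409 rad → d_gc = 1858.6 nmi
Rhumb line: Δψ = +0.0894, q = Δφ/Δψ = 0.2764, d_rh = R√(Δφ²+q²Δλ²) = 2487.0 nmi
Excess = 2487.0 − 1858.6 = 628.4 ≈ 628 nmi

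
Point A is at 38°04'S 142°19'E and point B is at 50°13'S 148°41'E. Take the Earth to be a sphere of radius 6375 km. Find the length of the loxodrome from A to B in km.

Δψ = ln[tan(π/4+φ₂/2)/tan(π/4+φ₁/2)] = -0.2971;  Δφ = -0.2121 rad,  Δλ = +0.1111 rad
q = Δφ/Δψ = 0.7137
d = R·√(Δφ² + q²Δλ²) = 6375·0.22640 = 1443 km

1443 km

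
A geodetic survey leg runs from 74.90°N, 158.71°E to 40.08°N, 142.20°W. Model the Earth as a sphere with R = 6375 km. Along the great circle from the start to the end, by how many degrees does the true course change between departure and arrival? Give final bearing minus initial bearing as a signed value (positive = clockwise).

+53.2°

Initial bearing θ₁ = atan2(sin Δλ cos φ₂, cos φ₁ sin φ₂ − sin φ₁ cos φ₂ cos Δλ) = 107.88°
Final bearing θ₂ = (initial bearing from the destination back to the start) + 180° = 161.09°
Δθ = θ₂ − θ₁ = +53.2°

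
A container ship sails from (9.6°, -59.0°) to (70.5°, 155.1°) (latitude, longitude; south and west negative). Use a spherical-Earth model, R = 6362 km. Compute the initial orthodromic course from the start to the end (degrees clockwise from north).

349.1°

θ = atan2( sin Δλ·cos φ₂ ,  cos φ₁ sin φ₂ − sin φ₁ cos φ₂ cos Δλ )
  = atan2(-0.1871, +0.9755) = 349.14°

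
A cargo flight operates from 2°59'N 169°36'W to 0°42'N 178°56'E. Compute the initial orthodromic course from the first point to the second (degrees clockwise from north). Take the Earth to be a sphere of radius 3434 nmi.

259.0°

θ = atan2( sin Δλ·cos φ₂ ,  cos φ₁ sin φ₂ − sin φ₁ cos φ₂ cos Δλ )
  = atan2(-0.1988, -0.0388) = 258.95°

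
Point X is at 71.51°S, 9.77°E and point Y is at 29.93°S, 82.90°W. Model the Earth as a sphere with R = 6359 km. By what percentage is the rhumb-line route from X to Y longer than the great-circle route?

Great circle: σ = 1.0924 rad → d_gc = Rσ = 6946.4 km
Rhumb: Δφ = +0.7257, Δλ = -1.6174, Δψ = +1.2675, q = Δφ/Δψ = 0.5725 → d_rh = R√(Δφ²+q²Δλ²) = 7481.4 km
Excess = (7481.4 − 6946.4) / 6946.4 = 535.0 / 6946.4 = 7.70% ≈ 7.7%

7.7%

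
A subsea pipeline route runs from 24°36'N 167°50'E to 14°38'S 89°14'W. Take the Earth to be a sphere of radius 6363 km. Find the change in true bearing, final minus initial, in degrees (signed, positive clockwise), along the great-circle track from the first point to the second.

+13.2°

Initial bearing θ₁ = atan2(sin Δλ cos φ₂, cos φ₁ sin φ₂ − sin φ₁ cos φ₂ cos Δλ) = 98.42°
Final bearing θ₂ = (initial bearing from the destination back to the start) + 180° = 111.63°
Δθ = θ₂ − θ₁ = +13.2°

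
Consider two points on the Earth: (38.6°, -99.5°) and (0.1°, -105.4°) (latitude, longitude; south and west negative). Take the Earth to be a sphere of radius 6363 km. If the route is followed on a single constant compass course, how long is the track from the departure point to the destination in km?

Δψ = ln[tan(π/4+φ₂/2)/tan(π/4+φ₁/2)] = -0.7296;  Δφ = -0.6720 rad,  Δλ = -0.1030 rad
q = Δφ/Δψ = 0.9210
d = R·√(Δφ² + q²Δλ²) = 6363·0.67861 = 4318 km

4318 km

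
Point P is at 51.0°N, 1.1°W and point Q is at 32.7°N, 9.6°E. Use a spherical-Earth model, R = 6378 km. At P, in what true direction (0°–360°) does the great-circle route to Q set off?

152.7°

θ = atan2( sin Δλ·cos φ₂ ,  cos φ₁ sin φ₂ − sin φ₁ cos φ₂ cos Δλ )
  = atan2(+0.1562, -0.3026) = 152.69°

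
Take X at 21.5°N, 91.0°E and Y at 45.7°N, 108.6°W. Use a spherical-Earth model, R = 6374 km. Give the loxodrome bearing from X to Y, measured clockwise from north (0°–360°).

79.6°

Δψ = ln[tan(π/4+φ₂/2)/tan(π/4+φ₁/2)] = +0.5144
Δλ = +2.7995 rad (taken the short way round)
course = atan2(Δλ, Δψ) = 79.59°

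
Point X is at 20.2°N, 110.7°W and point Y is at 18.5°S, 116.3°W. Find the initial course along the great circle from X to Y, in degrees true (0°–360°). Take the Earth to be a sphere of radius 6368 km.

N = sin Δλ·cos φ₂ = -0.0925;  D = cos φ₁ sin φ₂ − sin φ₁ cos φ₂ cos Δλ = -0.6237
initial course = atan2(N, D) = 188.44°

188.4°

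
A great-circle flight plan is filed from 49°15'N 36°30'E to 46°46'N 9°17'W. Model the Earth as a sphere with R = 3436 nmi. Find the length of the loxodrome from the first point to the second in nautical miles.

Rhumb course C = atan2(Δλ, Δψ) with Δψ = ln[tan(π/4+φ₂/2)/tan(π/4+φ₁/2)] = -0.0648, Δλ = -0.7991 → C = 265.36°
d = R·|Δφ| / |cos C| = 3436·0.04334 / 0.08083 = 1842 nmi

1842 nmi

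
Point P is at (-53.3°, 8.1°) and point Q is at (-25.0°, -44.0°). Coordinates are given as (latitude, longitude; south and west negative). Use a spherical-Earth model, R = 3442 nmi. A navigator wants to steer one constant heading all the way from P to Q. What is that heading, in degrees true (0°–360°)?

Δψ = ln[tan(π/4+φ₂/2)/tan(π/4+φ₁/2)] = +0.6527
Δλ = -0.9093 rad (taken the short way round)
course = atan2(Δλ, Δψ) = 305.67°

305.7°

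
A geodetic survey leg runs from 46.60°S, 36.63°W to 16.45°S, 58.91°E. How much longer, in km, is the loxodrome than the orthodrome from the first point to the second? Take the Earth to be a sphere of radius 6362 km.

382 km

Great circle: cos σ = sin φ₁ sin φ₂ + cos φ₁ cos φ₂ cos Δλ,  σ = 1.4282 rad → d_gc = 9086.1 km
Rhumb line: Δψ = +0.6303, q = Δφ/Δψ = 0.8349, d_rh = R√(Δφ²+q²Δλ²) = 9468.4 km
Excess = 9468.4 − 9086.1 = 382.3 ≈ 382 km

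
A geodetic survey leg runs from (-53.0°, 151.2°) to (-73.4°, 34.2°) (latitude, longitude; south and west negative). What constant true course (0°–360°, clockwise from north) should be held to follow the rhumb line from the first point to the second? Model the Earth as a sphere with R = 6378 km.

Meridional parts: M(φ₁)=-1.0948, M(φ₂)=-1.9249 → ΔM = -0.8301;  Δλ = -2.0420 rad
tan C = Δλ / ΔM = +2.4600 → C = 247.88°

247.9°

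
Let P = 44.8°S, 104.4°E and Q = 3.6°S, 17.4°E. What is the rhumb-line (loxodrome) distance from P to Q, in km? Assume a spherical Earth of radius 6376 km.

9708 km

Δψ = ln[tan(π/4+φ₂/2)/tan(π/4+φ₁/2)] = +0.8136;  Δφ = +0.7191 rad,  Δλ = -1.5184 rad
q = Δφ/Δψ = 0.8838
d = R·√(Δφ² + q²Δλ²) = 6376·1.52257 = 9708 km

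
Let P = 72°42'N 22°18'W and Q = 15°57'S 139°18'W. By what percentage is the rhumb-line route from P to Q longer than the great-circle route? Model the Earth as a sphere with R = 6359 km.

Great circle: σ = 1.9738 rad → d_gc = Rσ = 12551.3 km
Rhumb: Δφ = -1.5472, Δλ = -2.0420, Δψ = -2.1651, q = Δφ/Δψ = 0.7146 → d_rh = R√(Δφ²+q²Δλ²) = 13524.7 km
Excess = (13524.7 − 12551.3) / 12551.3 = 973.4 / 12551.3 = 7.76% ≈ 7.8%

7.8%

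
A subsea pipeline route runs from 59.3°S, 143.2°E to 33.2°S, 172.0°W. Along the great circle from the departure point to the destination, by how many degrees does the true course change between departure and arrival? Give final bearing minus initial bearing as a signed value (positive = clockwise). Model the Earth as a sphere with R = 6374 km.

-34.0°

At departure: θ₁ = atan2(sin Δλ cos φ₂, cos φ₁ sin φ₂ − sin φ₁ cos φ₂ cos Δλ) = 68.61°
At arrival: θ₂ = atan2(sin Δλ cos φ₁, −cos φ₂ sin φ₁ + sin φ₂ cos φ₁ cos Δλ) = 34.62°
Δθ = θ₂ − θ₁ = -34.0°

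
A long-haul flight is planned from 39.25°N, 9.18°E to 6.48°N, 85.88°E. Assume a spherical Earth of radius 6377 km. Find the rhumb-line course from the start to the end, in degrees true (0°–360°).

Meridional parts: M(φ₁)=+0.7459, M(φ₂)=+0.1133 → ΔM = -0.6326;  Δλ = +1.3387 rad
tan C = Δλ / ΔM = -2.1162 → C = 115.29°

115.3°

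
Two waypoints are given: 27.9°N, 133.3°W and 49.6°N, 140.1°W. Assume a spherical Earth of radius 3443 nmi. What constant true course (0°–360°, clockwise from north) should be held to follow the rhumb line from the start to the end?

346.4°

Meridional parts: M(φ₁)=+0.5074, M(φ₂)=+0.9999 → ΔM = +0.4925;  Δλ = -0.1187 rad
tan C = Δλ / ΔM = -0.2410 → C = 346.45°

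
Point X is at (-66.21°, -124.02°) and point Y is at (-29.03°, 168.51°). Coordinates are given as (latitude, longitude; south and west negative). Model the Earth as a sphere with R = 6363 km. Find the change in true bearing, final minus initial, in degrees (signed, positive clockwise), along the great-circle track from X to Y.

+55.0°

Initial bearing θ₁ = atan2(sin Δλ cos φ₂, cos φ₁ sin φ₂ − sin φ₁ cos φ₂ cos Δλ) = 277.81°
Final bearing θ₂ = (initial bearing from the destination back to the start) + 180° = 332.80°
Δθ = θ₂ − θ₁ = +55.0°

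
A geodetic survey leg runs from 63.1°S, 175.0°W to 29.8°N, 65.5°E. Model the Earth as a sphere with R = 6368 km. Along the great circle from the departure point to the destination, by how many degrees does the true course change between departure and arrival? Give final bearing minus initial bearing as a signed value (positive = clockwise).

+71.0°

At departure: θ₁ = atan2(sin Δλ cos φ₂, cos φ₁ sin φ₂ − sin φ₁ cos φ₂ cos Δλ) = 258.31°
At arrival: θ₂ = atan2(sin Δλ cos φ₁, −cos φ₂ sin φ₁ + sin φ₂ cos φ₁ cos Δλ) = 329.30°
Δθ = θ₂ − θ₁ = +71.0°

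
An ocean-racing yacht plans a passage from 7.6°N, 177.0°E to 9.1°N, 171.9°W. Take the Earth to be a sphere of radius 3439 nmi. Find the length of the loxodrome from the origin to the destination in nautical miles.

Δψ = ln[tan(π/4+φ₂/2)/tan(π/4+φ₁/2)] = +0.0265;  Δφ = +0.0262 rad,  Δλ = +0.1937 rad
q = Δφ/Δψ = 0.9894
d = R·√(Δφ² + q²Δλ²) = 3439·0.19345 = 665 nmi

665 nmi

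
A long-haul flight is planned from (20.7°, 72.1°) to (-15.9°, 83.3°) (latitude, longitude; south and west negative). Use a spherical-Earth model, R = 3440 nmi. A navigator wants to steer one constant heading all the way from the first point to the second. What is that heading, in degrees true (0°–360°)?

Meridional parts: M(φ₁)=+0.3694, M(φ₂)=-0.2811 → ΔM = -0.6505;  Δλ = +0.1955 rad
tan C = Δλ / ΔM = -0.3005 → C = 163.28°

163.3°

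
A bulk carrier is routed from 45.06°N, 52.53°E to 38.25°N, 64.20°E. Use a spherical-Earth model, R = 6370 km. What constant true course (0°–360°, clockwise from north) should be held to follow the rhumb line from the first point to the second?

Δψ = ln[tan(π/4+φ₂/2)/tan(π/4+φ₁/2)] = -0.1593
Δλ = +0.2037 rad (taken the short way round)
course = atan2(Δλ, Δψ) = 128.03°

128.0°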